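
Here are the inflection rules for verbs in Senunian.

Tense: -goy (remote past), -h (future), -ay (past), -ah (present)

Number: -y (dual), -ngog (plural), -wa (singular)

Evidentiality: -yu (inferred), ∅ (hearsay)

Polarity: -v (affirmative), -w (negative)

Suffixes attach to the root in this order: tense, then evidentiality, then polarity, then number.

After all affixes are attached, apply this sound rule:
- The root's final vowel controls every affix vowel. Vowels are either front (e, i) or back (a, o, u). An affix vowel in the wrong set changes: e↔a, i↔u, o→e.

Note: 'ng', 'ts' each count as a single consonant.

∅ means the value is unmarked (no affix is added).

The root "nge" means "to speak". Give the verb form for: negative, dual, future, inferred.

Attach tense future -h → ngeh.
Attach evidentiality inferred -yu → ngehyu.
Attach polarity negative -w → ngehyuw.
Attach number dual -y → ngehyuwy.
Apply vowel harmony: ngehyuwy → ngehyiwy.

ngehyiwy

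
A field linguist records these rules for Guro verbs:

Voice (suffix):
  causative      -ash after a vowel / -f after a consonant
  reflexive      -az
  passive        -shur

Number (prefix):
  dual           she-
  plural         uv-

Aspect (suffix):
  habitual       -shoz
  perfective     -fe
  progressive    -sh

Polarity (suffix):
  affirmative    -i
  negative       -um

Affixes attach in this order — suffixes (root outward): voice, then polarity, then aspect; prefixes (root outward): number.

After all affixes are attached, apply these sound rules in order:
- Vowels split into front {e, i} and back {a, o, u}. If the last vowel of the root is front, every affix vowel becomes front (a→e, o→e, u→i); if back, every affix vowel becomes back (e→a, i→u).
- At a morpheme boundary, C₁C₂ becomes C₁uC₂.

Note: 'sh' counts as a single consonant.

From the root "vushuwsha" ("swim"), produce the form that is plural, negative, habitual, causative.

Attach number plural uv- → uvvushuwsha.
Attach voice causative -ash (after vowel 'a') → uvvushuwshaash.
Attach polarity negative -um → uvvushuwshaashum.
Attach aspect habitual -shoz → uvvushuwshaashumshoz.
Vowel harmony: no change.
Apply epenthesis: uvvushuwshaashumshoz → uvuvushuwshaashumushoz.

uvuvushuwshaashumushoz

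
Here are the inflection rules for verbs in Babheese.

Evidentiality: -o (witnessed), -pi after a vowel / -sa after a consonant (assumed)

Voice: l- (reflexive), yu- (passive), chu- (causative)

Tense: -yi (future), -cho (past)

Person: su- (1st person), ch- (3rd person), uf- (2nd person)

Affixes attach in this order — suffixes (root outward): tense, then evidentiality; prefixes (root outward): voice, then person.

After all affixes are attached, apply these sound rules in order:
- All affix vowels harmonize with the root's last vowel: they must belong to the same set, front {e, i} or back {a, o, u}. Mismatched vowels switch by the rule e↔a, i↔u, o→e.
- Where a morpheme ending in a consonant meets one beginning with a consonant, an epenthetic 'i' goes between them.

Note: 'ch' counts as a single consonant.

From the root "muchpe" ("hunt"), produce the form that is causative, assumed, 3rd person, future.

Attach voice causative chu- → chumuchpe.
Attach person 3rd person ch- → chchumuchpe.
Attach tense future -yi → chchumuchpeyi.
Attach evidentiality assumed -pi (after vowel 'i') → chchumuchpeyipi.
Apply vowel harmony: chchumuchpeyipi → chchimuchpeyipi.
Apply epenthesis: chchimuchpeyipi → chichimuchpeyipi.

chichimuchpeyipi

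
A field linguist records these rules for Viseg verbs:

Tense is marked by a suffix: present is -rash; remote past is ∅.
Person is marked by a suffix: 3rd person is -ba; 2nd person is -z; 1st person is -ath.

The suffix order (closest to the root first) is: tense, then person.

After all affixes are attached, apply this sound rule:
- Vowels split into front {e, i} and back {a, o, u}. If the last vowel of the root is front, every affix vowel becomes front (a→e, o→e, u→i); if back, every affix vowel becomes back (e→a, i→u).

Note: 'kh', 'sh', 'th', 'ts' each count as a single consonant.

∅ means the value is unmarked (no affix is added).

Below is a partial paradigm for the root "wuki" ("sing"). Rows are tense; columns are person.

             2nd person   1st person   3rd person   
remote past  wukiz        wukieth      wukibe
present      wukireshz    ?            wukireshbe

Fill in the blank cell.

Attach tense present -rash → wukirash.
Attach person 1st person -ath → wukirashath.
Apply vowel harmony: wukirashath → wukiresheth.

wukiresheth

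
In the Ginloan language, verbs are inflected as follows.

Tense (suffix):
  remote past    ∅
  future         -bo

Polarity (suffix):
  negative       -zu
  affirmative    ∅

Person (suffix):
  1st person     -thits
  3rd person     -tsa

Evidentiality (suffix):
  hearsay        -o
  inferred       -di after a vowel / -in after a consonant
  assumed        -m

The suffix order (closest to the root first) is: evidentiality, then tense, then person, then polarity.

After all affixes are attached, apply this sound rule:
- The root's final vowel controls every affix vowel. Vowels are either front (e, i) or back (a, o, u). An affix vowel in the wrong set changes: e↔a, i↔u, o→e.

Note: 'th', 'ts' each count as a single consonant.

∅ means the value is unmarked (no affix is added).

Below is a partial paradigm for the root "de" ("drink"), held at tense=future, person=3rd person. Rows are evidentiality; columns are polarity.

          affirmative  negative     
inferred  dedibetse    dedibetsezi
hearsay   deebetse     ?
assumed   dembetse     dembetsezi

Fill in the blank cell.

deebetsezi

Attach evidentiality hearsay -o → deo.
Attach tense future -bo → deobo.
Attach person 3rd person -tsa → deobotsa.
Attach polarity negative -zu → deobotsazu.
Apply vowel harmony: deobotsazu → deebetsezi.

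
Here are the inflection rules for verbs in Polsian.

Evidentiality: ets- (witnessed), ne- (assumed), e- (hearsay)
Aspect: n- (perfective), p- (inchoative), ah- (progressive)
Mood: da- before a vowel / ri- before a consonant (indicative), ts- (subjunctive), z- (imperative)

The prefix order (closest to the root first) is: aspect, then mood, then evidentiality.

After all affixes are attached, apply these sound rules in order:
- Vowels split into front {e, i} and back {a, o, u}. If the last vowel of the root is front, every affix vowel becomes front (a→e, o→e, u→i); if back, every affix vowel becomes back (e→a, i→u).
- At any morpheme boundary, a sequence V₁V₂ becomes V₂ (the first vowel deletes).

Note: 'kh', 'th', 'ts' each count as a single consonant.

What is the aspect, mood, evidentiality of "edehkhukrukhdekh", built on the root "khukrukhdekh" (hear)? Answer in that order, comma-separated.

progressive, indicative, hearsay

Segment: e-da-ah-khukrukhdekh.
aspect: ah- → progressive.
mood: da/ri- → indicative.
evidentiality: e- → hearsay.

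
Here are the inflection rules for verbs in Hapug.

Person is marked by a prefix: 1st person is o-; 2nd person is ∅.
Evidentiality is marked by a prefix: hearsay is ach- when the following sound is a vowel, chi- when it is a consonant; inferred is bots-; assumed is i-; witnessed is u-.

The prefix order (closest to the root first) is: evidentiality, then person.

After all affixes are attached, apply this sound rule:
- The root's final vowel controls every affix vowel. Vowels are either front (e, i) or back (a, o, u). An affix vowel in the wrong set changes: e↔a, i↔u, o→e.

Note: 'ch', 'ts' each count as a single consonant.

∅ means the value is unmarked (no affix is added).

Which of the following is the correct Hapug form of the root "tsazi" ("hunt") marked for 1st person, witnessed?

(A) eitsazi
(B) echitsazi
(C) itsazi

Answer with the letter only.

Attach evidentiality witnessed u- → utsazi.
Attach person 1st person o- → outsazi.
Apply vowel harmony: outsazi → eitsazi.
So the correct form is eitsazi, option (A).
(B) echitsazi is wrong: it uses hearsay instead of witnessed for evidentiality.
(C) itsazi is wrong: it uses 2nd person instead of 1st person for person.

A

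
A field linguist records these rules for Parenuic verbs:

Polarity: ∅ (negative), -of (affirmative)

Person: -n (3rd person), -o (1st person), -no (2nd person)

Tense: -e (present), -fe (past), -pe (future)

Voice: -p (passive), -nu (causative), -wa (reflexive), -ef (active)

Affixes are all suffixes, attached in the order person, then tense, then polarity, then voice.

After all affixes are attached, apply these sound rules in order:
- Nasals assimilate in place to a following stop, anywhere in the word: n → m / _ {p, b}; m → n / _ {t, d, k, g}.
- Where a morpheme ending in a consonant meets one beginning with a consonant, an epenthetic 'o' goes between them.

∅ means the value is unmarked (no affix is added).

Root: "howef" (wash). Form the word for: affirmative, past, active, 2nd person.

howefonofeofef

Attach person 2nd person -no → howefno.
Attach tense past -fe → howefnofe.
Attach polarity affirmative -of → howefnofeof.
Attach voice active -ef → howefnofeofef.
Nasal assimilation: no change.
Apply epenthesis: howefnofeofef → howefonofeofef.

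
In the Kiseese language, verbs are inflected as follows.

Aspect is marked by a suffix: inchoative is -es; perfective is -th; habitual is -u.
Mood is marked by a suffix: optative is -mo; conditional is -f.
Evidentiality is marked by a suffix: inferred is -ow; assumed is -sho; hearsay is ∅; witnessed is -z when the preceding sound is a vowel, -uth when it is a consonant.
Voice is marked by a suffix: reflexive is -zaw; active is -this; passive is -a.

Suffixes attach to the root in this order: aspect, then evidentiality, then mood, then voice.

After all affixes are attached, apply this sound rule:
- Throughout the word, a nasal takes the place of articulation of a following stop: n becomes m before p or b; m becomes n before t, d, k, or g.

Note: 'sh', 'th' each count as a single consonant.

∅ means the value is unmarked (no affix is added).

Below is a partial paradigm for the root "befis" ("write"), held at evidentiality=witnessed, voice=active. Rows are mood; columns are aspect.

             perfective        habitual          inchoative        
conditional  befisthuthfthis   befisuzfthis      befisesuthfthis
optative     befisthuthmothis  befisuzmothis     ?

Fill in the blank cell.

befisesuthmothis

Attach aspect inchoative -es → befises.
Attach evidentiality witnessed -uth (after consonant 's') → befisesuth.
Attach mood optative -mo → befisesuthmo.
Attach voice active -this → befisesuthmothis.
Nasal assimilation: no change.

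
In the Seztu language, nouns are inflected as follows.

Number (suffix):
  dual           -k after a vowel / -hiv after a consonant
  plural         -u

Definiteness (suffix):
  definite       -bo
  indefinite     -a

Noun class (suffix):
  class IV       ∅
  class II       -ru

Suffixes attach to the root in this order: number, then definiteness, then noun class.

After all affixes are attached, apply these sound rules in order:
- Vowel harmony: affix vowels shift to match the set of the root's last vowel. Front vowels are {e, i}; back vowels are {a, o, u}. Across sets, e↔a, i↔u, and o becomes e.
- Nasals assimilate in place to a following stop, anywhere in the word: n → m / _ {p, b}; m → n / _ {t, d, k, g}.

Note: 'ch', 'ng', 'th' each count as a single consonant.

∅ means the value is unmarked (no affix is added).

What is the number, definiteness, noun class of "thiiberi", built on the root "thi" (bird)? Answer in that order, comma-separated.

plural, definite, class II

Segment: thi-u-bo-ru.
number: -u → plural.
definiteness: -bo → definite.
noun class: -ru → class II.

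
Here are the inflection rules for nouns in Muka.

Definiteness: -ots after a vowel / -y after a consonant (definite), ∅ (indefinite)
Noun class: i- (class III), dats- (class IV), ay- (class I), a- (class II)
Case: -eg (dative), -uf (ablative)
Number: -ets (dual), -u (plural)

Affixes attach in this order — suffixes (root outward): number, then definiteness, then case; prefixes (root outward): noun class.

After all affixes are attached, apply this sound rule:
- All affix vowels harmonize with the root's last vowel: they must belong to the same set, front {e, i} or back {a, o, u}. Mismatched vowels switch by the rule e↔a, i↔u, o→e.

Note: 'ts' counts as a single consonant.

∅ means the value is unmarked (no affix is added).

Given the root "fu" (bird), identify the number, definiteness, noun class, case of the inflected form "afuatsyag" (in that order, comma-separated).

dual, definite, class II, dative

Segment: a-fu-ets-y-eg.
number: -ets → dual.
definiteness: -ots/y → definite.
noun class: a- → class II.
case: -eg → dative.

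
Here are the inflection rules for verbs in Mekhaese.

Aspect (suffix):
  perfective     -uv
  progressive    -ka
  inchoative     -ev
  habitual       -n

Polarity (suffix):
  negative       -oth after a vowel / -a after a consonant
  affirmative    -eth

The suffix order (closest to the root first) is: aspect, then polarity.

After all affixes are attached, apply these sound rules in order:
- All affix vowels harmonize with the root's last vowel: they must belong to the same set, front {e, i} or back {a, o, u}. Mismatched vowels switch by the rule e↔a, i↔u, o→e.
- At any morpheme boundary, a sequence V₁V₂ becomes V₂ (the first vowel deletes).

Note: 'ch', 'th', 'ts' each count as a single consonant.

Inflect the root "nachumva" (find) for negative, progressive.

Attach aspect progressive -ka → nachumvaka.
Attach polarity negative -oth (after vowel 'a') → nachumvakaoth.
Vowel harmony: no change.
Apply vowel deletion: nachumvakaoth → nachumvakoth.

nachumvakoth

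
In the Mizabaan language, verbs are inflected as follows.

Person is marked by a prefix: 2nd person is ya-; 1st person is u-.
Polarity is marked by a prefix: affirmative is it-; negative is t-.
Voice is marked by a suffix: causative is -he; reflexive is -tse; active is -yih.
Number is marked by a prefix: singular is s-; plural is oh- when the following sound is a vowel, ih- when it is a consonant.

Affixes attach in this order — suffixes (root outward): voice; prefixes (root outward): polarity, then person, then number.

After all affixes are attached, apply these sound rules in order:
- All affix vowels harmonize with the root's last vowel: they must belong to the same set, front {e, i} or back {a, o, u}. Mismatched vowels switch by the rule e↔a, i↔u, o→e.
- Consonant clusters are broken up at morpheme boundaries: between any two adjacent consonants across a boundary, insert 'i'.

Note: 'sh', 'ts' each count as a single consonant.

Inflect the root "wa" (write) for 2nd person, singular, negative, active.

siyatiwayuh

Attach voice active -yih → wayih.
Attach polarity negative t- → twayih.
Attach person 2nd person ya- → yatwayih.
Attach number singular s- → syatwayih.
Apply vowel harmony: syatwayih → syatwayuh.
Apply epenthesis: syatwayuh → siyatiwayuh.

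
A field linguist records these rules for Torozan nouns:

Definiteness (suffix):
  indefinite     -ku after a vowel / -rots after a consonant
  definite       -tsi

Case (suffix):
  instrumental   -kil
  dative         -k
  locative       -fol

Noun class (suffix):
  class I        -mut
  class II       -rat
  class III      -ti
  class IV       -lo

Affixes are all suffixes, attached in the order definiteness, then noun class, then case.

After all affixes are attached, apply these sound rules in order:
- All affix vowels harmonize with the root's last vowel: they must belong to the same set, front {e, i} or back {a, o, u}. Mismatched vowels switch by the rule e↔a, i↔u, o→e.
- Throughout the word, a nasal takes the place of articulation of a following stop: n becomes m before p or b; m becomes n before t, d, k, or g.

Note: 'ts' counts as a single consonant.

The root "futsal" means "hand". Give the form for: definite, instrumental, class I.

Attach definiteness definite -tsi → futsaltsi.
Attach noun class class I -mut → futsaltsimut.
Attach case instrumental -kil → futsaltsimutkil.
Apply vowel harmony: futsaltsimutkil → futsaltsumutkul.
Nasal assimilation: no change.

futsaltsumutkul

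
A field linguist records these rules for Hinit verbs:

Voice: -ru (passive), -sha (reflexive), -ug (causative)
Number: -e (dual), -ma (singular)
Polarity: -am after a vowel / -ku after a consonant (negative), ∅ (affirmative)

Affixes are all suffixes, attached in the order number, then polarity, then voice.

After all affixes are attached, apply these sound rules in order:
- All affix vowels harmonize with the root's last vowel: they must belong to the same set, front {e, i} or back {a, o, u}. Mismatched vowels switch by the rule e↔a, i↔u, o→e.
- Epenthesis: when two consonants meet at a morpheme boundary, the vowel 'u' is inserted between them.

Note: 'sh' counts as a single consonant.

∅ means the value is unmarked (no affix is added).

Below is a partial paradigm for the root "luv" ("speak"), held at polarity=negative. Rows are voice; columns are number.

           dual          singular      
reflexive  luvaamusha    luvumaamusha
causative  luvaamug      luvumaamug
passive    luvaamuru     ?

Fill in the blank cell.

luvumaamuru

Attach number singular -ma → luvma.
Attach polarity negative -am (after vowel 'a') → luvmaam.
Attach voice passive -ru → luvmaamru.
Vowel harmony: no change.
Apply epenthesis: luvmaamru → luvumaamuru.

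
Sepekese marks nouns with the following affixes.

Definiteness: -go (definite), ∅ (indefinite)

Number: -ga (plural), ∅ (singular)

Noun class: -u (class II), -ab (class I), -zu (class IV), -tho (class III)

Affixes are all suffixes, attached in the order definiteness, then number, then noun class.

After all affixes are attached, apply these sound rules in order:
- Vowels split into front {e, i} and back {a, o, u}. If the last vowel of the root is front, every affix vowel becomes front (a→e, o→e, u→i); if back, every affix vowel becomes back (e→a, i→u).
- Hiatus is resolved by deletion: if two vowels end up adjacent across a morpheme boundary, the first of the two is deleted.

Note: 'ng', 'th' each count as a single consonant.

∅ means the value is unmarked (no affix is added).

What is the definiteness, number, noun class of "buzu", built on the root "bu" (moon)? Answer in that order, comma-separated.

indefinite, singular, class IV

Segment: bu-zu.
definiteness: ∅ → indefinite.
number: ∅ → singular.
noun class: -zu → class IV.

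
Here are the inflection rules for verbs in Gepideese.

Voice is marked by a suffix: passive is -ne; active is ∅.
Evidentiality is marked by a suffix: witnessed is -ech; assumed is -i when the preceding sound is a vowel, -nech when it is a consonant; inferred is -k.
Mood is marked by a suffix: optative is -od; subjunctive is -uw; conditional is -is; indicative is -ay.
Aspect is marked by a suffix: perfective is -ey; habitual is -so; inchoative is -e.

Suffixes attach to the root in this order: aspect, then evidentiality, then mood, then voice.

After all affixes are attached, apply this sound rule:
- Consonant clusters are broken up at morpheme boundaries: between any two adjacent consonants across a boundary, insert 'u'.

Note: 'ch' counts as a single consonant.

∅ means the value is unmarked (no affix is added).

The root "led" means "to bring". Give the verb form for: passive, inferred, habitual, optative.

ledusokodune

Attach aspect habitual -so → ledso.
Attach evidentiality inferred -k → ledsok.
Attach mood optative -od → ledsokod.
Attach voice passive -ne → ledsokodne.
Apply epenthesis: ledsokodne → ledusokodune.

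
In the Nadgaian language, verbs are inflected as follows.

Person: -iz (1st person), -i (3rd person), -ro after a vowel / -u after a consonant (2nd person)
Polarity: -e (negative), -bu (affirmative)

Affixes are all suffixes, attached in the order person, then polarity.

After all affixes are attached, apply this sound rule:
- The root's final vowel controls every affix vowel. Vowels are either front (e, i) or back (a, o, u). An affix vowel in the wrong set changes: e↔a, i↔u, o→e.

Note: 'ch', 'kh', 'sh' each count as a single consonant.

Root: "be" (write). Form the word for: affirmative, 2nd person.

Attach person 2nd person -ro (after vowel 'e') → bero.
Attach polarity affirmative -bu → berobu.
Apply vowel harmony: berobu → berebi.

berebi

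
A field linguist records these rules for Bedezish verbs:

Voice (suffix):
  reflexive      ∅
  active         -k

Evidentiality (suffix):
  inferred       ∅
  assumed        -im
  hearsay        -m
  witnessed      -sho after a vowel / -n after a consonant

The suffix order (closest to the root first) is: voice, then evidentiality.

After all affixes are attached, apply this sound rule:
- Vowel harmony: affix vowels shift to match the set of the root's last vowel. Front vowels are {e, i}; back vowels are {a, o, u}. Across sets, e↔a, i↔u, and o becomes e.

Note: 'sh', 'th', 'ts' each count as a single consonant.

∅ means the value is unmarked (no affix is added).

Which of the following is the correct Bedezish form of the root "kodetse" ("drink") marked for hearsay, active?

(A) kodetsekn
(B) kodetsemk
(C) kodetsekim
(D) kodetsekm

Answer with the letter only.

D

Attach voice active -k → kodetsek.
Attach evidentiality hearsay -m → kodetsekm.
Vowel harmony: no change.
So the correct form is kodetsekm, option (D).
(C) kodetsekim is wrong: it uses assumed instead of hearsay for evidentiality.
(B) kodetsemk is wrong: it has the affixes in the wrong order.
(A) kodetsekn is wrong: it uses witnessed instead of hearsay for evidentiality.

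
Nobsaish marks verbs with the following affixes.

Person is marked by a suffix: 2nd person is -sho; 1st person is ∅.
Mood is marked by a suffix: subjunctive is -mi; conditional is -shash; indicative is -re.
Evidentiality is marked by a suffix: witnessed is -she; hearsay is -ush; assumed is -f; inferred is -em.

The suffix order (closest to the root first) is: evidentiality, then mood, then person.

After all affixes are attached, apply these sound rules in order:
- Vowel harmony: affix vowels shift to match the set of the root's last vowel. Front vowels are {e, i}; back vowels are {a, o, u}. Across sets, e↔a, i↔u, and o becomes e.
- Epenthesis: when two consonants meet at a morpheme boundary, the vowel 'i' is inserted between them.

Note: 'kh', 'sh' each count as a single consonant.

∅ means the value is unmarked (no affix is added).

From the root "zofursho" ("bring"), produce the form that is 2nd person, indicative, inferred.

Attach evidentiality inferred -em → zofurshoem.
Attach mood indicative -re → zofurshoemre.
Attach person 2nd person -sho → zofurshoemresho.
Apply vowel harmony: zofurshoemresho → zofurshoamrasho.
Apply epenthesis: zofurshoamrasho → zofurshoamirasho.

zofurshoamirasho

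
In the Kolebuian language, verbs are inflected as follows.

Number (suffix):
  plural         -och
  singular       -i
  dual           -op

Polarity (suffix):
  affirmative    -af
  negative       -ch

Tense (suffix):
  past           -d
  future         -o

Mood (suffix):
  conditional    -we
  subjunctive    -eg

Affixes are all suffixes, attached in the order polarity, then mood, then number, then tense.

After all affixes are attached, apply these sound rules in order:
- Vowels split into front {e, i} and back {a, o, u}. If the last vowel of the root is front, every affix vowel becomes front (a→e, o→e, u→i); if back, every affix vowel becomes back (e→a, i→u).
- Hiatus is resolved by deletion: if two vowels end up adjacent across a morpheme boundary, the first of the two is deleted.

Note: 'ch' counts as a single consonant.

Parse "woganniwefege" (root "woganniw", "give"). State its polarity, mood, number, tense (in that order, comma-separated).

Segment: woganniw-af-eg-i-o.
polarity: -af → affirmative.
mood: -eg → subjunctive.
number: -i → singular.
tense: -o → future.

affirmative, subjunctive, singular, future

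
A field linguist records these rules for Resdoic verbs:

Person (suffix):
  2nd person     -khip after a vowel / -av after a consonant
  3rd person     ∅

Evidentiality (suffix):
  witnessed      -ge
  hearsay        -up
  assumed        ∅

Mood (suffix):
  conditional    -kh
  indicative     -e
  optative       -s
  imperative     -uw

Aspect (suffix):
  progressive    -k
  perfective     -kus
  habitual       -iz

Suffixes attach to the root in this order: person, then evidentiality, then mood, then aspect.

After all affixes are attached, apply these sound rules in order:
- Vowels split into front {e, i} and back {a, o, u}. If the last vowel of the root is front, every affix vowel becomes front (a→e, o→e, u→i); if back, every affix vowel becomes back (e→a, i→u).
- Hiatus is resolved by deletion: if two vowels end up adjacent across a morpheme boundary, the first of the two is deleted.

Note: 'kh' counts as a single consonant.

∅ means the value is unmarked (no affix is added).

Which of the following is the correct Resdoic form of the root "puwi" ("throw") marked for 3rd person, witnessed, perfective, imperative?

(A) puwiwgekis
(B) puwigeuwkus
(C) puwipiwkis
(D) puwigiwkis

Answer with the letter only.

D

person = 3rd person: zero marking, form stays puwi.
Attach evidentiality witnessed -ge → puwige.
Attach mood imperative -uw → puwigeuw.
Attach aspect perfective -kus → puwigeuwkus.
Apply vowel harmony: puwigeuwkus → puwigeiwkis.
Apply vowel deletion: puwigeiwkis → puwigiwkis.
So the correct form is puwigiwkis, option (D).
(A) puwiwgekis is wrong: it has the affixes in the wrong order.
(C) puwipiwkis is wrong: it uses hearsay instead of witnessed for evidentiality.
(B) puwigeuwkus is wrong: it fails to apply the sound rule(s).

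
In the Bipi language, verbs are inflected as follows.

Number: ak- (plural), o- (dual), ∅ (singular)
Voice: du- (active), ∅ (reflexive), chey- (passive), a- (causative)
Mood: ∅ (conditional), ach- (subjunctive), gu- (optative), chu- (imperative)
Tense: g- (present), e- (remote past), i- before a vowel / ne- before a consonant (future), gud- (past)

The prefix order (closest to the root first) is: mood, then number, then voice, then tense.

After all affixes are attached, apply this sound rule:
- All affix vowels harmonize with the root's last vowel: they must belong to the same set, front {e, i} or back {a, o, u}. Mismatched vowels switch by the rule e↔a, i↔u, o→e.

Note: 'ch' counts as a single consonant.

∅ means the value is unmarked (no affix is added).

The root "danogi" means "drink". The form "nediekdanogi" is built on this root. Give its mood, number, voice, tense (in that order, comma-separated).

Segment: ne-du-ak-danogi.
mood: ∅ → conditional.
number: ak- → plural.
voice: du- → active.
tense: i/ne- → future.

conditional, plural, active, future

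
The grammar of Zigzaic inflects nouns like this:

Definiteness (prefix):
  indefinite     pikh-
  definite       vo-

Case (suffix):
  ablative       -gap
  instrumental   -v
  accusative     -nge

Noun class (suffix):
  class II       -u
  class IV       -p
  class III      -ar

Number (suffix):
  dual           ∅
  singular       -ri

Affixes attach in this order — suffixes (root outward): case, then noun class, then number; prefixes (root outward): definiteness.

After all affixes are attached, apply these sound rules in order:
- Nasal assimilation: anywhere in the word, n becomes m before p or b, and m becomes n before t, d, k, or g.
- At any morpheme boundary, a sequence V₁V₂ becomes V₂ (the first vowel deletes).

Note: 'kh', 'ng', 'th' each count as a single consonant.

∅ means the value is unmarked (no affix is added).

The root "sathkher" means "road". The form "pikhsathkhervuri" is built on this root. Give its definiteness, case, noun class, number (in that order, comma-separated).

indefinite, instrumental, class II, singular

Segment: pikh-sathkher-v-u-ri.
definiteness: pikh- → indefinite.
case: -v → instrumental.
noun class: -u → class II.
number: -ri → singular.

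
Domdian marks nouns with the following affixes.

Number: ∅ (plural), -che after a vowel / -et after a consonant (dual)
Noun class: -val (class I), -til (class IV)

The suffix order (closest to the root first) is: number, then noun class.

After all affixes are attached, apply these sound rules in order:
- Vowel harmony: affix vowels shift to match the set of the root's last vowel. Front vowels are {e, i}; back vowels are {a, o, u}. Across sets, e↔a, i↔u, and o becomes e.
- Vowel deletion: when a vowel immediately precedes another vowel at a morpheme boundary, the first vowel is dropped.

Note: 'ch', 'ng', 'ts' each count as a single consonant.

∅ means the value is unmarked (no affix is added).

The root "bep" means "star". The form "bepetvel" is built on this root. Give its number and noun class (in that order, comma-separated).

Segment: bep-et-val.
number: -che/et → dual.
noun class: -val → class I.

dual, class I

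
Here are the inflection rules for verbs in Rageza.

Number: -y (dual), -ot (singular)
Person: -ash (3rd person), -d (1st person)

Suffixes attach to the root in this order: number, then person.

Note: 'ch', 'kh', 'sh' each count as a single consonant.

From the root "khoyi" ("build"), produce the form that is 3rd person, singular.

Attach number singular -ot → khoyiot.
Attach person 3rd person -ash → khoyiotash.

khoyiotash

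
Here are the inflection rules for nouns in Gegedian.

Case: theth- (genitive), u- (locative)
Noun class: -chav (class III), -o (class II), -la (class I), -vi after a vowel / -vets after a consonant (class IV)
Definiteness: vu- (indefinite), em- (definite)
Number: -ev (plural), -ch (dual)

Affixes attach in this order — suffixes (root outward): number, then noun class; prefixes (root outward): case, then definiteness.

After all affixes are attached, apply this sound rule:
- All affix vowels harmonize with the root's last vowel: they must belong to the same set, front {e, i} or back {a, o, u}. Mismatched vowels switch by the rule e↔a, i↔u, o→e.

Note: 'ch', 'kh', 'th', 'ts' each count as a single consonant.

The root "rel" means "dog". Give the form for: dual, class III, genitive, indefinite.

Attach number dual -ch → relch.
Attach case genitive theth- → thethrelch.
Attach definiteness indefinite vu- → vuthethrelch.
Attach noun class class III -chav → vuthethrelchchav.
Apply vowel harmony: vuthethrelchchav → vithethrelchchev.

vithethrelchchev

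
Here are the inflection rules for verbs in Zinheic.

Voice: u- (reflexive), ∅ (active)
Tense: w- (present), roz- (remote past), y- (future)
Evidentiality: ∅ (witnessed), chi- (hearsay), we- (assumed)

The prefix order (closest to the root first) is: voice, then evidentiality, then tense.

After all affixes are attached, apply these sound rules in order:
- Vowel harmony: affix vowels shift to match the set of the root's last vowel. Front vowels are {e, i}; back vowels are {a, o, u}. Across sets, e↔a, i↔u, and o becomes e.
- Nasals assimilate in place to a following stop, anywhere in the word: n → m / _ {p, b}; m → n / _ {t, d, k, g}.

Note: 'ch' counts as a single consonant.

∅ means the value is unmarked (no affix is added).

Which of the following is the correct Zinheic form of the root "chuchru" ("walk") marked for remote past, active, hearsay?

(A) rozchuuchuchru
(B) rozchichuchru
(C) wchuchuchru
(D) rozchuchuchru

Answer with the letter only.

voice = active: zero marking, form stays chuchru.
Attach evidentiality hearsay chi- → chichuchru.
Attach tense remote past roz- → rozchichuchru.
Apply vowel harmony: rozchichuchru → rozchuchuchru.
Nasal assimilation: no change.
So the correct form is rozchuchuchru, option (D).
(A) rozchuuchuchru is wrong: it uses reflexive instead of active for voice.
(C) wchuchuchru is wrong: it uses present instead of remote past for tense.
(B) rozchichuchru is wrong: it fails to apply the sound rule(s).

D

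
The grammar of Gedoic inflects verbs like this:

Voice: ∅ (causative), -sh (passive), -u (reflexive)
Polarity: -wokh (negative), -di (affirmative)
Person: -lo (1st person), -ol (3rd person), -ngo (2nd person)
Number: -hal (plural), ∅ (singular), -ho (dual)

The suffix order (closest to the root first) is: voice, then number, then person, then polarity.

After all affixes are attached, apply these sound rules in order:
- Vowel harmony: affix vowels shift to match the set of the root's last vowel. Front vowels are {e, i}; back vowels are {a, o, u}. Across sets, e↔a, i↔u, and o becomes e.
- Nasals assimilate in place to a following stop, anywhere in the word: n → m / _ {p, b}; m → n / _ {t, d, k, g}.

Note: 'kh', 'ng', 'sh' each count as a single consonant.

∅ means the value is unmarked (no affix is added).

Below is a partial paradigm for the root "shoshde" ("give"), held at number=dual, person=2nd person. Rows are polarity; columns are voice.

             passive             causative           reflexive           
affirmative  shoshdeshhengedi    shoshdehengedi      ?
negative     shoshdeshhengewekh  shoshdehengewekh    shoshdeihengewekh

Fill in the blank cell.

shoshdeihengedi

Attach voice reflexive -u → shoshdeu.
Attach number dual -ho → shoshdeuho.
Attach person 2nd person -ngo → shoshdeuhongo.
Attach polarity affirmative -di → shoshdeuhongodi.
Apply vowel harmony: shoshdeuhongodi → shoshdeihengedi.
Nasal assimilation: no change.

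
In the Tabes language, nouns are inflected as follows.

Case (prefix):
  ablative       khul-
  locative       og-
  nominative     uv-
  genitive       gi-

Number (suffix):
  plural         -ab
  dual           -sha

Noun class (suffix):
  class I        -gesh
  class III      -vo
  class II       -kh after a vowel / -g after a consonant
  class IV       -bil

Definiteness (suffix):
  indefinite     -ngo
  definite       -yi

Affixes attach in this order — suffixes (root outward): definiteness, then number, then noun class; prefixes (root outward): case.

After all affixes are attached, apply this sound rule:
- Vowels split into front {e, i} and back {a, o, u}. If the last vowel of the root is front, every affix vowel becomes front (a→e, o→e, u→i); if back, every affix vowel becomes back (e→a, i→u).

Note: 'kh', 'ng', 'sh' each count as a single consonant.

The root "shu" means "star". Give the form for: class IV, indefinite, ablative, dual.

khulshungoshabul

Attach definiteness indefinite -ngo → shungo.
Attach case ablative khul- → khulshungo.
Attach number dual -sha → khulshungosha.
Attach noun class class IV -bil → khulshungoshabil.
Apply vowel harmony: khulshungoshabil → khulshungoshabul.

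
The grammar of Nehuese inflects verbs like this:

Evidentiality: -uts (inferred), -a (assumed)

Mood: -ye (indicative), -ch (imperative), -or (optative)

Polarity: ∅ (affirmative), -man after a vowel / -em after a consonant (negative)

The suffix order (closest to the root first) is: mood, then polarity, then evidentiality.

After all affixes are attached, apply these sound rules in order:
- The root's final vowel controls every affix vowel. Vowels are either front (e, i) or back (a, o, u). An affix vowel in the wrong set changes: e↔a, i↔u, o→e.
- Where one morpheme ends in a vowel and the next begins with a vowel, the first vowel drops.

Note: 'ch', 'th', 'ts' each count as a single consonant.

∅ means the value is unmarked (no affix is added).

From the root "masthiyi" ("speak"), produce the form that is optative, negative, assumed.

Attach mood optative -or → masthiyior.
Attach polarity negative -em (after consonant 'r') → masthiyiorem.
Attach evidentiality assumed -a → masthiyiorema.
Apply vowel harmony: masthiyiorema → masthiyiereme.
Apply vowel deletion: masthiyiereme → masthiyereme.

masthiyereme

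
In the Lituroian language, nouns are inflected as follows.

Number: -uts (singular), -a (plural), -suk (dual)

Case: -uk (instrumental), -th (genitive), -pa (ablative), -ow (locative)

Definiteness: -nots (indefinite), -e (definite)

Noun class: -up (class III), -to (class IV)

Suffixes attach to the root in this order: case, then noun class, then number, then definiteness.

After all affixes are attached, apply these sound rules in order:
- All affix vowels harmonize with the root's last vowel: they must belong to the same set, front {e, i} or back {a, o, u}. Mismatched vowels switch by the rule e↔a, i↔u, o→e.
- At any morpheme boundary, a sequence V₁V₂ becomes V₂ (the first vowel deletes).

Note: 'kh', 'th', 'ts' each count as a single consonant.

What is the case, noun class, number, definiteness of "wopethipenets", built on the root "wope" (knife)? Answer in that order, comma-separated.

Segment: wope-th-up-a-nots.
case: -th → genitive.
noun class: -up → class III.
number: -a → plural.
definiteness: -nots → indefinite.

genitive, class III, plural, indefinite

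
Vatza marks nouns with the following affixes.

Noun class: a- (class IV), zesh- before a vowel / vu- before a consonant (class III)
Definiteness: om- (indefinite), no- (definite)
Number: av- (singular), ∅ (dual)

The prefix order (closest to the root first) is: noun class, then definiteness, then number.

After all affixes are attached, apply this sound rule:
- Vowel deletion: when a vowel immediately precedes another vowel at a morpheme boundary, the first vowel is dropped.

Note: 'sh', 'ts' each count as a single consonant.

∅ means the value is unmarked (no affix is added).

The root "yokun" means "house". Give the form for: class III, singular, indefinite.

avomvuyokun

Attach noun class class III vu- (before consonant 'y') → vuyokun.
Attach definiteness indefinite om- → omvuyokun.
Attach number singular av- → avomvuyokun.
Vowel deletion: no change.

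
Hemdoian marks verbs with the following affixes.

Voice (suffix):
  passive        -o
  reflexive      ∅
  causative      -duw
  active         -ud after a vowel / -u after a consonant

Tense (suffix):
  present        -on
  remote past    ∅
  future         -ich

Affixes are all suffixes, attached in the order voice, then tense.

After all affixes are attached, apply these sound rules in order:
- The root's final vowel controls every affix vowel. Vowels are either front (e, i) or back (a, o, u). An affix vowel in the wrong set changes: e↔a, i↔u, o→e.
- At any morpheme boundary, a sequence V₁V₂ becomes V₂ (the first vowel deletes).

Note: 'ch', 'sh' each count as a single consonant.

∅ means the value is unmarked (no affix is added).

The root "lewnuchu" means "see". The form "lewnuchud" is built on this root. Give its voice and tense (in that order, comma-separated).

Segment: lewnuchu-ud.
voice: -ud/u → active.
tense: ∅ → remote past.

active, remote past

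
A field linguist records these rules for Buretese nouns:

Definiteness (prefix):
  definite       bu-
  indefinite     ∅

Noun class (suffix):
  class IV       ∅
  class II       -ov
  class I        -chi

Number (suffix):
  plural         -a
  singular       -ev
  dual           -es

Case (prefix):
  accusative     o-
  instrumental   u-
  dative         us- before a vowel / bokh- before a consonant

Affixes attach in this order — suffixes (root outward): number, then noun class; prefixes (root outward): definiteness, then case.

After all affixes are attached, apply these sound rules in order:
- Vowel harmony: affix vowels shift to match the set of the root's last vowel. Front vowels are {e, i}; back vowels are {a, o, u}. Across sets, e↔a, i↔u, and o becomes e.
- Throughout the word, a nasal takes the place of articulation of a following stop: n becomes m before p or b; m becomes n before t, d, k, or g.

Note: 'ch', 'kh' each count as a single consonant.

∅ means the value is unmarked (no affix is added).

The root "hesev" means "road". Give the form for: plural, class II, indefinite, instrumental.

Attach number plural -a → heseva.
definiteness = indefinite: zero marking, form stays heseva.
Attach noun class class II -ov → hesevaov.
Attach case instrumental u- → uhesevaov.
Apply vowel harmony: uhesevaov → iheseveev.
Nasal assimilation: no change.

iheseveev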